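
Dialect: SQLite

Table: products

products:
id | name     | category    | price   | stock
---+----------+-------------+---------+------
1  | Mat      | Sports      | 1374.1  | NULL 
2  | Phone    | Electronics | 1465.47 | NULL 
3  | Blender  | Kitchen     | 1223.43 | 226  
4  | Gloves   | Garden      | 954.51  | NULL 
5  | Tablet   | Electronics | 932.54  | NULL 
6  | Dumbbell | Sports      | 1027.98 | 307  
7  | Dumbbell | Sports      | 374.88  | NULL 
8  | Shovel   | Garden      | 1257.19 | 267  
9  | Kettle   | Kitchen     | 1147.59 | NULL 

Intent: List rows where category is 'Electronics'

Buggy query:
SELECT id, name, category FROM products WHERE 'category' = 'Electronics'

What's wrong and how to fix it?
Bug: 'category' in single quotes is a string literal, not the column; the comparison is literal-vs-literal and never true

Fix: Remove the quotes around the column name (or use double quotes for an identifier)

Corrected query:
SELECT id, name, category FROM products WHERE category = 'Electronics'

Result:
id | name   | category   
---+--------+------------
2  | Phone  | Electronics
5  | Tablet | Electronics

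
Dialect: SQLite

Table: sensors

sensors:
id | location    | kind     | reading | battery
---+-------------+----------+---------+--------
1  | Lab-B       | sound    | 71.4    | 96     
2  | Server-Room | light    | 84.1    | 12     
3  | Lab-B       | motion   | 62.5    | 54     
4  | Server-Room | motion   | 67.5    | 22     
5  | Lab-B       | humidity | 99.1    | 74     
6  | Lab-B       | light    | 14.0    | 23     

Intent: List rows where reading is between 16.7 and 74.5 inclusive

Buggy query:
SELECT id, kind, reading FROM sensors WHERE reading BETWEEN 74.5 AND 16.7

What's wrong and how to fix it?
Bug: The bounds are reversed; BETWEEN a AND b requires a <= b to match anything

Fix: Write BETWEEN 16.7 AND 74.5

Corrected query:
SELECT id, kind, reading FROM sensors WHERE reading BETWEEN 16.7 AND 74.5

Result:
id | kind   | reading
---+--------+--------
1  | sound  | 71.4   
3  | motion | 62.5   
4  | motion | 67.5   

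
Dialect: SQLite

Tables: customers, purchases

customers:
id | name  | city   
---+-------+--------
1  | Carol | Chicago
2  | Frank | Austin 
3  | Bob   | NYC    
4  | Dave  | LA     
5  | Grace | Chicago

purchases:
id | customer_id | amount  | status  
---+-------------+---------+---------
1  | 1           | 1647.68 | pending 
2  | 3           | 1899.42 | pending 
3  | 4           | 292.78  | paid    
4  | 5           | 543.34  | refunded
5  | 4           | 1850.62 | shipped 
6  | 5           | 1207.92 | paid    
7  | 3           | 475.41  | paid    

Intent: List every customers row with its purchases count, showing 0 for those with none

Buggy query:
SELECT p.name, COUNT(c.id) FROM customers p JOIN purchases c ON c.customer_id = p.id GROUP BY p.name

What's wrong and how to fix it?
Bug: An inner join excludes parents with zero children

Fix: Switch to LEFT JOIN to retain unmatched parent rows

Corrected query:
SELECT p.name, COUNT(c.id) FROM customers p LEFT JOIN purchases c ON c.customer_id = p.id GROUP BY p.name

Result:
name  | COUNT(c.id)
------+------------
Bob   | 2          
Carol | 1          
Dave  | 2          
Frank | 0          
Grace | 2          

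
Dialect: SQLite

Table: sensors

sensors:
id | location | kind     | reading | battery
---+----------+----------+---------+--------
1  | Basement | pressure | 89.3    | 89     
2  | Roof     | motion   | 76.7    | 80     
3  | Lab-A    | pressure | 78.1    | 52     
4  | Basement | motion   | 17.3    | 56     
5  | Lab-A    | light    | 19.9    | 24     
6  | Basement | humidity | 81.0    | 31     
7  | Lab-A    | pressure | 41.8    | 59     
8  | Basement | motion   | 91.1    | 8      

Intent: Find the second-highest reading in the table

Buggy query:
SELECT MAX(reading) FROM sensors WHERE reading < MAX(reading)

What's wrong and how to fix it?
Bug: MAX(reading) on the right of the comparison is an aggregate-in-WHERE error

Fix: Compute the overall MAX in a subquery, then take MAX of rows below it

Corrected query:
SELECT MAX(reading) FROM sensors WHERE reading < (SELECT MAX(reading) FROM sensors)

Result:
MAX(reading)
------------
89.3        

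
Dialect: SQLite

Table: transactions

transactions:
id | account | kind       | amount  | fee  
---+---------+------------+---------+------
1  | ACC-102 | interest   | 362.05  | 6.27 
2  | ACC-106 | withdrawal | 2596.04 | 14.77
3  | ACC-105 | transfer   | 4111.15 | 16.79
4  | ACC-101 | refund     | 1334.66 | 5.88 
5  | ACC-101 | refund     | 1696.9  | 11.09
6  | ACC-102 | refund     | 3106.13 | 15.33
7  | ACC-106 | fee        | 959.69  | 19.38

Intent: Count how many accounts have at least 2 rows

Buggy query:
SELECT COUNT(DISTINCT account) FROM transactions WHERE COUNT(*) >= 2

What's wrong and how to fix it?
Bug: COUNT(*) cannot appear in WHERE; the per-group count doesn't exist yet

Fix: Group first with HAVING COUNT(*) >= 2, then COUNT the resulting groups

Corrected query:
SELECT COUNT(*) FROM (SELECT account FROM transactions GROUP BY account HAVING COUNT(*) >= 2)

Result:
COUNT(*)
--------
3       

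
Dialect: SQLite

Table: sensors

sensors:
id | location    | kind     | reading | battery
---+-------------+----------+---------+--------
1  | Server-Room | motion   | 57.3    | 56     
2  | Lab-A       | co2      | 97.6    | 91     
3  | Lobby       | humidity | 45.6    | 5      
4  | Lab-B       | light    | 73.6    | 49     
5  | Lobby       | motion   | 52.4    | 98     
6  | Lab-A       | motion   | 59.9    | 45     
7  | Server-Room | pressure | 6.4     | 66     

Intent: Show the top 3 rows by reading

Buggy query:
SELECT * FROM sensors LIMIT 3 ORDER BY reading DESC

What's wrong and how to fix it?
Bug: LIMIT must come after ORDER BY

Fix: Sort with ORDER BY, then apply LIMIT

Corrected query:
SELECT * FROM sensors ORDER BY reading DESC LIMIT 3

Result:
id | location | kind   | reading | battery
---+----------+--------+---------+--------
2  | Lab-A    | co2    | 97.6    | 91     
4  | Lab-B    | light  | 73.6    | 49     
6  | Lab-A    | motion | 59.9    | 45     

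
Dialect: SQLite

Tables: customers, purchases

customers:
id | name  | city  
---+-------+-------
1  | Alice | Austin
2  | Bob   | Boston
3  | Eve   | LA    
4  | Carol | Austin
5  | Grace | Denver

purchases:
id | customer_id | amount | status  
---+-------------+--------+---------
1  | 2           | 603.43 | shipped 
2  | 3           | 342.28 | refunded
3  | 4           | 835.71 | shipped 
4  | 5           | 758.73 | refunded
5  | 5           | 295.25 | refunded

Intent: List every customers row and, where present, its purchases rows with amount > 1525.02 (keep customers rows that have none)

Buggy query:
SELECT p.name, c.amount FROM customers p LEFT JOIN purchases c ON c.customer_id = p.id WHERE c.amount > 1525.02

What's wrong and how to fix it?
Bug: Filtering c.amount in WHERE discards the NULL rows produced by LEFT JOIN, turning it into an inner join

Fix: Put 'c.amount > 1525.02' in the JOIN's ON clause instead of WHERE

Corrected query:
SELECT p.name, c.amount FROM customers p LEFT JOIN purchases c ON c.customer_id = p.id AND c.amount > 1525.02

Result:
name  | amount
------+-------
Alice | NULL  
Bob   | NULL  
Eve   | NULL  
Carol | NULL  
Grace | NULL  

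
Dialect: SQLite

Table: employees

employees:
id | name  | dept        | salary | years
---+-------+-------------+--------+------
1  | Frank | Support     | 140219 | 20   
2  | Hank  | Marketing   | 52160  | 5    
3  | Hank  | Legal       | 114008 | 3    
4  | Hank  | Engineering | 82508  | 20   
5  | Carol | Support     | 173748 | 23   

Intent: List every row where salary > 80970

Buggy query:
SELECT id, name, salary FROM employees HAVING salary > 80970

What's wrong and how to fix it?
Bug: HAVING filters the output of aggregation, but this query has no GROUP BY and no aggregate functions, so SQLite rejects it (HAVING clause on a non-aggregate query); the condition here is per row

Fix: Use WHERE for row-level filtering

Corrected query:
SELECT id, name, salary FROM employees WHERE salary > 80970

Result:
id | name  | salary
---+-------+-------
1  | Frank | 140219
3  | Hank  | 114008
4  | Hank  | 82508 
5  | Carol | 173748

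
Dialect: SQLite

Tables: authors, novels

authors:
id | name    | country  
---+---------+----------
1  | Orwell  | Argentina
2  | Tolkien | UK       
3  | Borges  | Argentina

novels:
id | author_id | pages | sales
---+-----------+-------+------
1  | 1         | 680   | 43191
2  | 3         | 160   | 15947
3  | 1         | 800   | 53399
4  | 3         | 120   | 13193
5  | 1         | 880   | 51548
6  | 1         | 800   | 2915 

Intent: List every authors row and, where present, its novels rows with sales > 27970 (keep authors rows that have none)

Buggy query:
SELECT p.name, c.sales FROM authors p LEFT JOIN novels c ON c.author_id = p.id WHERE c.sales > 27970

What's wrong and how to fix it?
Bug: A WHERE condition on the right-hand table after LEFT JOIN drops unmatched parents

Fix: Move the right-table condition into the ON clause so unmatched parents are kept

Corrected query:
SELECT p.name, c.sales FROM authors p LEFT JOIN novels c ON c.author_id = p.id AND c.sales > 27970

Result:
name    | sales
--------+------
Orwell  | 43191
Orwell  | 51548
Orwell  | 53399
Tolkien | NULL 
Borges  | NULL 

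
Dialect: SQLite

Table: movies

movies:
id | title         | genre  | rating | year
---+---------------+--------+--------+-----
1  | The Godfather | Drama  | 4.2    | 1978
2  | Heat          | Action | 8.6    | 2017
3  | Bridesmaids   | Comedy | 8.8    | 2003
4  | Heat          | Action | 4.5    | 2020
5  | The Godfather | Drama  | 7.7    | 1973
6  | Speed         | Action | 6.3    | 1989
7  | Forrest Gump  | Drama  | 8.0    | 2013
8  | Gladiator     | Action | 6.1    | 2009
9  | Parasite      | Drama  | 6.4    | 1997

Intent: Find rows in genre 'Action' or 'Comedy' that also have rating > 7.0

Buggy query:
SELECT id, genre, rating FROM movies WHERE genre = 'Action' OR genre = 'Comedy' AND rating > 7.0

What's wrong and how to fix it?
Bug: Without parentheses, AND is evaluated before OR, so the rating filter only applies to the 'Comedy' branch

Fix: Group the OR with parentheses (or use IN), then AND the threshold

Corrected query:
SELECT id, genre, rating FROM movies WHERE (genre = 'Action' OR genre = 'Comedy') AND rating > 7.0

Result:
id | genre  | rating
---+--------+-------
2  | Action | 8.6   
3  | Comedy | 8.8   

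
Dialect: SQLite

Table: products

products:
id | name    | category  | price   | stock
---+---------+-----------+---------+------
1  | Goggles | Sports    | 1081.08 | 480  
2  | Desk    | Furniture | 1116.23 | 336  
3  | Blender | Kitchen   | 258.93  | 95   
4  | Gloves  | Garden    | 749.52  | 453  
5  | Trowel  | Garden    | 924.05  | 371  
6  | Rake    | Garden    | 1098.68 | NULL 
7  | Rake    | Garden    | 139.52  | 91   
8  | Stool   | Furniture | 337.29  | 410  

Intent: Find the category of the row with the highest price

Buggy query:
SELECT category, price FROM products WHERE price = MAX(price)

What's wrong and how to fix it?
Bug: WHERE is evaluated per row; an aggregate over the whole table isn't defined there

Fix: Wrap MAX in a scalar subquery so WHERE compares against a single value

Corrected query:
SELECT category, price FROM products WHERE price = (SELECT MAX(price) FROM products)

Result:
category  | price  
----------+--------
Furniture | 1116.23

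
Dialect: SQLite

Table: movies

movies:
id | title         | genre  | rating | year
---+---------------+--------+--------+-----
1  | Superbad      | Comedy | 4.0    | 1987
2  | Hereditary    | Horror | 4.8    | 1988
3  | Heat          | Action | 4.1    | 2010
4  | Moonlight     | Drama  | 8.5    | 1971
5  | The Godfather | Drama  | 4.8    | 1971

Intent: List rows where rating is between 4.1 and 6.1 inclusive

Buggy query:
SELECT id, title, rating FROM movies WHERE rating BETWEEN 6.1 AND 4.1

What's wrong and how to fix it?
Bug: BETWEEN expects the lower bound first; with 6.1 AND 4.1 the range is empty

Fix: Write BETWEEN 4.1 AND 6.1

Corrected query:
SELECT id, title, rating FROM movies WHERE rating BETWEEN 4.1 AND 6.1

Result:
id | title         | rating
---+---------------+-------
2  | Hereditary    | 4.8   
3  | Heat          | 4.1   
5  | The Godfather | 4.8   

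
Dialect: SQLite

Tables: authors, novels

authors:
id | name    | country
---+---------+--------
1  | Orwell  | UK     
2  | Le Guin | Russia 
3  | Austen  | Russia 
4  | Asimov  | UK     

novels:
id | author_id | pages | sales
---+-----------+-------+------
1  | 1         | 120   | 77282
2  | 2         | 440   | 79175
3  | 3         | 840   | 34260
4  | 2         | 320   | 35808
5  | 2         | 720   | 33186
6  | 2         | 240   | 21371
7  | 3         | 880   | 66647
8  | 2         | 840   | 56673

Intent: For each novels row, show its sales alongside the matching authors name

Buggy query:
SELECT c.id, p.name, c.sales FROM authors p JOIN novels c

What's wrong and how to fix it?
Bug: JOIN with no ON clause produces a cartesian product; every novels row pairs with every authors row

Fix: Specify the join condition linking the foreign key to the parent id

Corrected query:
SELECT c.id, p.name, c.sales FROM authors p JOIN novels c ON c.author_id = p.id

Result:
id | name    | sales
---+---------+------
1  | Orwell  | 77282
2  | Le Guin | 79175
3  | Austen  | 34260
4  | Le Guin | 35808
5  | Le Guin | 33186
6  | Le Guin | 21371
7  | Austen  | 66647
8  | Le Guin | 56673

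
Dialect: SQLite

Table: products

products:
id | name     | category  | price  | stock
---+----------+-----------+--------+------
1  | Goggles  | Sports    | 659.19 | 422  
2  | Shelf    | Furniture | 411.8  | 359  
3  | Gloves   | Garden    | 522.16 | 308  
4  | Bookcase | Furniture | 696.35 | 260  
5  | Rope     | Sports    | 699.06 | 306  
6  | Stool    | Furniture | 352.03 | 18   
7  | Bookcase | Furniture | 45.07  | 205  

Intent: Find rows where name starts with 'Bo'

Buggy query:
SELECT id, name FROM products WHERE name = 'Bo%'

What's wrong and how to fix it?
Bug: Wildcards only work with LIKE; '=' treats '%' as a literal character

Fix: Replace '=' with LIKE so 'Bo%' is treated as a pattern

Corrected query:
SELECT id, name FROM products WHERE name LIKE 'Bo%'

Result:
id | name    
---+---------
4  | Bookcase
7  | Bookcase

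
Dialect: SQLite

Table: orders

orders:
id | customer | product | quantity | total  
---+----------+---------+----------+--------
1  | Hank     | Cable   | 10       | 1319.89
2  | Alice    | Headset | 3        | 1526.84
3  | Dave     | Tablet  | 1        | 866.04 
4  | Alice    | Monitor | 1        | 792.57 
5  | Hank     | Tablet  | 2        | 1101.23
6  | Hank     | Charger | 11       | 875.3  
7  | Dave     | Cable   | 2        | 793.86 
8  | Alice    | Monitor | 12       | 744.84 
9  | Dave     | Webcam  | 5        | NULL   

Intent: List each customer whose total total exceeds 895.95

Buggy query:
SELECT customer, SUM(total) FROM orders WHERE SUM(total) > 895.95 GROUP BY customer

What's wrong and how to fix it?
Bug: SUM(total) is an aggregate, but WHERE filters rows before aggregation

Fix: Use HAVING (which filters groups after aggregation) instead of WHERE

Corrected query:
SELECT customer, SUM(total) FROM orders GROUP BY customer HAVING SUM(total) > 895.95

Result:
customer | SUM(total)
---------+-----------
Alice    | 3064.25   
Dave     | 1659.9    
Hank     | 3296.42   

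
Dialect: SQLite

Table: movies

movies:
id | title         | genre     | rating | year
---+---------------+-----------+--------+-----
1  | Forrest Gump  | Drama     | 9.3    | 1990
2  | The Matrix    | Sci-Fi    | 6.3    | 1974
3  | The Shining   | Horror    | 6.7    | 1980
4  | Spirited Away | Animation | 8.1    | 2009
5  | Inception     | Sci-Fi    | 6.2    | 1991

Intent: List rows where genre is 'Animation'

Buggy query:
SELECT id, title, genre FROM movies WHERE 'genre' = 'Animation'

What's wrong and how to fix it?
Bug: 'genre' in single quotes is a string literal, not the column; the comparison is literal-vs-literal and never true

Fix: Reference the column as genre without single quotes

Corrected query:
SELECT id, title, genre FROM movies WHERE genre = 'Animation'

Result:
id | title         | genre    
---+---------------+----------
4  | Spirited Away | Animation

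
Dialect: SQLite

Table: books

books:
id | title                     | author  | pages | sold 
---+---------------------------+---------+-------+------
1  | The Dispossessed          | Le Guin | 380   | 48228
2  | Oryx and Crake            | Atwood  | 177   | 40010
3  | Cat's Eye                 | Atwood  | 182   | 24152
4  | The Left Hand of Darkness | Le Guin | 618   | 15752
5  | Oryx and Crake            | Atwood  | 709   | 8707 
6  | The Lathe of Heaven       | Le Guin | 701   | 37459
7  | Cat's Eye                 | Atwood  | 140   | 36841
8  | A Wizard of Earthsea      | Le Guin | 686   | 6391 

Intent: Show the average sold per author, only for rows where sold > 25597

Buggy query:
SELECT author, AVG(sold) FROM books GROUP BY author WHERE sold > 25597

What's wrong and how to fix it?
Bug: Row-level WHERE must come before GROUP BY in the clause order

Fix: Place WHERE between FROM and GROUP BY

Corrected query:
SELECT author, AVG(sold) FROM books WHERE sold > 25597 GROUP BY author

Result:
author  | AVG(sold)
--------+----------
Atwood  | 38425.5  
Le Guin | 42843.5  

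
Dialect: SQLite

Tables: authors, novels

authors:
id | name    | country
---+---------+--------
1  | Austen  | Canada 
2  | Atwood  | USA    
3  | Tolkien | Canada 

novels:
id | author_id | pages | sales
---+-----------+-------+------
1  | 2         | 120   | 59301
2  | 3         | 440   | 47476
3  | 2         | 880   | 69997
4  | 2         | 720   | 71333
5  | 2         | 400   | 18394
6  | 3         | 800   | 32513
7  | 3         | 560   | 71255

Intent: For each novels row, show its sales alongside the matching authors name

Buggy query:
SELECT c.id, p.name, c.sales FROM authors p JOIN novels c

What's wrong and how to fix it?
Bug: JOIN with no ON clause produces a cartesian product; every novels row pairs with every authors row

Fix: Specify the join condition linking the foreign key to the parent id

Corrected query:
SELECT c.id, p.name, c.sales FROM authors p JOIN novels c ON c.author_id = p.id

Result:
id | name    | sales
---+---------+------
1  | Atwood  | 59301
2  | Tolkien | 47476
3  | Atwood  | 69997
4  | Atwood  | 71333
5  | Atwood  | 18394
6  | Tolkien | 32513
7  | Tolkien | 71255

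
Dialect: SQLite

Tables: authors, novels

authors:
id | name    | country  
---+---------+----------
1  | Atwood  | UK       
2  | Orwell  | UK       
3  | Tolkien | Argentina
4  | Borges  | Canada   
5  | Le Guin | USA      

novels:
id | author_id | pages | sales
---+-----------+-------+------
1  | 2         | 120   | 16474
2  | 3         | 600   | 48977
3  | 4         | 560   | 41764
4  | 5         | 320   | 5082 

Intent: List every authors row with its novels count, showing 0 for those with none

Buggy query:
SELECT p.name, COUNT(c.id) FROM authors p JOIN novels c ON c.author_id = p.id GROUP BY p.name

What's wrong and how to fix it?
Bug: An inner join excludes parents with zero children

Fix: Switch to LEFT JOIN to retain unmatched parent rows

Corrected query:
SELECT p.name, COUNT(c.id) FROM authors p LEFT JOIN novels c ON c.author_id = p.id GROUP BY p.name

Result:
name    | COUNT(c.id)
--------+------------
Atwood  | 0          
Borges  | 1          
Le Guin | 1          
Orwell  | 1          
Tolkien | 1          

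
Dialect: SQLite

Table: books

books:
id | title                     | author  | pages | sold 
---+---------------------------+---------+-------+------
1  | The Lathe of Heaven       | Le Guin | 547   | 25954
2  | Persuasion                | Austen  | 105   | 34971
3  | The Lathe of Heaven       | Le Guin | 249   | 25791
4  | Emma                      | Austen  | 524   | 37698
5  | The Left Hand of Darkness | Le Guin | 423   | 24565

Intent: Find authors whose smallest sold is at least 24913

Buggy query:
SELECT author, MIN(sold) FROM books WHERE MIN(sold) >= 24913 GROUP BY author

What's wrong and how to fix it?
Bug: Aggregates like MIN are computed per group after WHERE runs

Fix: Replace WHERE with HAVING after the GROUP BY

Corrected query:
SELECT author, MIN(sold) FROM books GROUP BY author HAVING MIN(sold) >= 24913

Result:
author | MIN(sold)
-------+----------
Austen | 34971    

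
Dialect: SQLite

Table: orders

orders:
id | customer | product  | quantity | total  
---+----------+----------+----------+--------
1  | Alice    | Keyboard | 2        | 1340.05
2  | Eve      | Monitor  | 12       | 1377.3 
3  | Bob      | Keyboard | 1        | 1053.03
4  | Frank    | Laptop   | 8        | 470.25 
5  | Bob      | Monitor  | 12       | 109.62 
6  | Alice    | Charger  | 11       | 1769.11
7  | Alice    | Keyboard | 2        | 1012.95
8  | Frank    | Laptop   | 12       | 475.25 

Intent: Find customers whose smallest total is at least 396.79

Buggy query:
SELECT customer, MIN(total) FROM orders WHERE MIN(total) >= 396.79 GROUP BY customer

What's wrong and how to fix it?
Bug: MIN() in WHERE is a misuse of aggregate

Fix: Use HAVING for the per-group MIN condition

Corrected query:
SELECT customer, MIN(total) FROM orders GROUP BY customer HAVING MIN(total) >= 396.79

Result:
customer | MIN(total)
---------+-----------
Alice    | 1012.95   
Eve      | 1377.3    
Frank    | 470.25    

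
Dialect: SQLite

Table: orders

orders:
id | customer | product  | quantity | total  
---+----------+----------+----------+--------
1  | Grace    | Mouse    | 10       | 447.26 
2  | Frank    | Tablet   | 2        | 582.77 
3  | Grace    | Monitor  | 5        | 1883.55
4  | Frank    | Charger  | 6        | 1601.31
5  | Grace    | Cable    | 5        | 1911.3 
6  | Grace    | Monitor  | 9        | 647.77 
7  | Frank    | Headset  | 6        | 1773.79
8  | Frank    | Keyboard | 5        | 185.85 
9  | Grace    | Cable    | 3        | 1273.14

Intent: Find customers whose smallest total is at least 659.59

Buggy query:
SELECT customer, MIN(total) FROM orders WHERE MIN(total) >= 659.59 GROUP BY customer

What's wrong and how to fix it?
Bug: Aggregates like MIN are computed per group after WHERE runs

Fix: Replace WHERE with HAVING after the GROUP BY

Corrected query:
SELECT customer, MIN(total) FROM orders GROUP BY customer HAVING MIN(total) >= 659.59

Result:
(no rows)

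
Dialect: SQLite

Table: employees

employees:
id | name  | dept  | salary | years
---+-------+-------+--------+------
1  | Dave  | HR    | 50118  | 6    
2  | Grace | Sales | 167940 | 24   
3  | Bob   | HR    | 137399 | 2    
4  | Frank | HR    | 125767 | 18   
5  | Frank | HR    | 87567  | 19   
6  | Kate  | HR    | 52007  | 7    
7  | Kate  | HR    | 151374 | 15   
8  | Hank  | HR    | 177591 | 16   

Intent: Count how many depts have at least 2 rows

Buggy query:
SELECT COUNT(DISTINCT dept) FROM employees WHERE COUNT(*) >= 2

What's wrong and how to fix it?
Bug: COUNT(*) cannot appear in WHERE; the per-group count doesn't exist yet

Fix: Group first with HAVING COUNT(*) >= 2, then COUNT the resulting groups

Corrected query:
SELECT COUNT(*) FROM (SELECT dept FROM employees GROUP BY dept HAVING COUNT(*) >= 2)

Result:
COUNT(*)
--------
1       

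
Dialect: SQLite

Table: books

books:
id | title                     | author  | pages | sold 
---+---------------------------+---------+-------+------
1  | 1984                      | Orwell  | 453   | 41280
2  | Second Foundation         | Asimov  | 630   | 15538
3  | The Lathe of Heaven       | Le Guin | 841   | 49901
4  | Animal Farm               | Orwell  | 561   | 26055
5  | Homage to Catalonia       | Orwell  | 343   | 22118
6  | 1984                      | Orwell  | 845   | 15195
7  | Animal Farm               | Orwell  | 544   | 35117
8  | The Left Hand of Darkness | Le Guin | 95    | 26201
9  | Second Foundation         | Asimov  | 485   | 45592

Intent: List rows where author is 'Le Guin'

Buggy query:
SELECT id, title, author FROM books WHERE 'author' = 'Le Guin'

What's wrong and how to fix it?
Bug: Single quotes denote string literals in SQL; the column name is being compared as a constant string

Fix: Reference the column as author without single quotes

Corrected query:
SELECT id, title, author FROM books WHERE author = 'Le Guin'

Result:
id | title                     | author 
---+---------------------------+--------
3  | The Lathe of Heaven       | Le Guin
8  | The Left Hand of Darkness | Le Guin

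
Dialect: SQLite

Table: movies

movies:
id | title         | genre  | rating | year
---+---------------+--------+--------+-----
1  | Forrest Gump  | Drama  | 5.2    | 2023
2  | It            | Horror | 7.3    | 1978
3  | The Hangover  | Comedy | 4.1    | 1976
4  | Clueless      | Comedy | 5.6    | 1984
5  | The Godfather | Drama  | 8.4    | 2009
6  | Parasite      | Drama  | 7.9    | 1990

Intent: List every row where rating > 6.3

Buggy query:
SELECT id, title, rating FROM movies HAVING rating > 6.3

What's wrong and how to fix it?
Bug: HAVING filters the output of aggregation, but this query has no GROUP BY and no aggregate functions, so SQLite rejects it (HAVING clause on a non-aggregate query); the condition here is per row

Fix: Use WHERE for row-level filtering

Corrected query:
SELECT id, title, rating FROM movies WHERE rating > 6.3

Result:
id | title         | rating
---+---------------+-------
2  | It            | 7.3   
5  | The Godfather | 8.4   
6  | Parasite      | 7.9   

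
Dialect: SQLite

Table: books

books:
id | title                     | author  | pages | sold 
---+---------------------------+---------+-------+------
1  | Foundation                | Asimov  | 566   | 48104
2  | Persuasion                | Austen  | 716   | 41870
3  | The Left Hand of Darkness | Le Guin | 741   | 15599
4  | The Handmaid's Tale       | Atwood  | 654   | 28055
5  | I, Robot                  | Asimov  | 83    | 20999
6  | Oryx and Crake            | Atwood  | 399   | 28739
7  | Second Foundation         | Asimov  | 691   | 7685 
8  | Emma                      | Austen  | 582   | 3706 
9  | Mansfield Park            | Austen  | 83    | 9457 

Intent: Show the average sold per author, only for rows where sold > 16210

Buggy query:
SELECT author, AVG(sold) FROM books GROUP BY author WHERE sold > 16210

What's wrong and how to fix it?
Bug: Row-level WHERE must come before GROUP BY in the clause order

Fix: Place WHERE between FROM and GROUP BY

Corrected query:
SELECT author, AVG(sold) FROM books WHERE sold > 16210 GROUP BY author

Result:
author | AVG(sold)
-------+----------
Asimov | 34551.5  
Atwood | 28397    
Austen | 41870    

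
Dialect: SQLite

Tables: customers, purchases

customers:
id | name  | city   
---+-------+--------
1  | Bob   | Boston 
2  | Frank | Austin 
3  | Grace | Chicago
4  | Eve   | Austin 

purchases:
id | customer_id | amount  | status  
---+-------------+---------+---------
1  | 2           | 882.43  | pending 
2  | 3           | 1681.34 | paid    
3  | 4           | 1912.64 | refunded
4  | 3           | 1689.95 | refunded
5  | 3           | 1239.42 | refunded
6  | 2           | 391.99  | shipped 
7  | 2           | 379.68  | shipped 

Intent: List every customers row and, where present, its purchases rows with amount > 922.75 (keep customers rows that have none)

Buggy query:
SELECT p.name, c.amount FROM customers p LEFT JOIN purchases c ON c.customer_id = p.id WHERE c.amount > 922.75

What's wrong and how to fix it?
Bug: A WHERE condition on the right-hand table after LEFT JOIN drops unmatched parents

Fix: Put 'c.amount > 922.75' in the JOIN's ON clause instead of WHERE

Corrected query:
SELECT p.name, c.amount FROM customers p LEFT JOIN purchases c ON c.customer_id = p.id AND c.amount > 922.75

Result:
name  | amount 
------+--------
Bob   | NULL   
Frank | NULL   
Grace | 1239.42
Grace | 1681.34
Grace | 1689.95
Eve   | 1912.64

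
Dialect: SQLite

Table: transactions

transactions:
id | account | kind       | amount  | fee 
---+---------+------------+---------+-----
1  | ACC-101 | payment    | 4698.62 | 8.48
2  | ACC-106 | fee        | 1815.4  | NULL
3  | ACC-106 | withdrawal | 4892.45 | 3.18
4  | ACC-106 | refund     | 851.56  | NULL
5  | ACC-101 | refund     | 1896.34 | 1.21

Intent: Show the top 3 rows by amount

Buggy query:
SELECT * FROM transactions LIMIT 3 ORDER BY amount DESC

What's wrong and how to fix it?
Bug: LIMIT must come after ORDER BY

Fix: Sort with ORDER BY, then apply LIMIT

Corrected query:
SELECT * FROM transactions ORDER BY amount DESC LIMIT 3

Result:
id | account | kind       | amount  | fee 
---+---------+------------+---------+-----
3  | ACC-106 | withdrawal | 4892.45 | 3.18
1  | ACC-101 | payment    | 4698.62 | 8.48
5  | ACC-101 | refund     | 1896.34 | 1.21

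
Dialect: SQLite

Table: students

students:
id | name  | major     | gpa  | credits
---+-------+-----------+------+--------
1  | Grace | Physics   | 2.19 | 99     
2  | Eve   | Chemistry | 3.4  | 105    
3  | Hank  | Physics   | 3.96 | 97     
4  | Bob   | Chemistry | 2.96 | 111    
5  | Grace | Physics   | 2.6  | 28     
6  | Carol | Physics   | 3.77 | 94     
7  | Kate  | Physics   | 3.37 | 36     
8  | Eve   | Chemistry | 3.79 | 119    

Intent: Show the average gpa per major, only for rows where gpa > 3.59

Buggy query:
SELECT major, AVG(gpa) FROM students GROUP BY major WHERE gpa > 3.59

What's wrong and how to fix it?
Bug: Row-level WHERE must come before GROUP BY in the clause order

Fix: Place WHERE between FROM and GROUP BY

Corrected query:
SELECT major, AVG(gpa) FROM students WHERE gpa > 3.59 GROUP BY major

Result:
major     | AVG(gpa)
----------+---------
Chemistry | 3.79    
Physics   | 3.865   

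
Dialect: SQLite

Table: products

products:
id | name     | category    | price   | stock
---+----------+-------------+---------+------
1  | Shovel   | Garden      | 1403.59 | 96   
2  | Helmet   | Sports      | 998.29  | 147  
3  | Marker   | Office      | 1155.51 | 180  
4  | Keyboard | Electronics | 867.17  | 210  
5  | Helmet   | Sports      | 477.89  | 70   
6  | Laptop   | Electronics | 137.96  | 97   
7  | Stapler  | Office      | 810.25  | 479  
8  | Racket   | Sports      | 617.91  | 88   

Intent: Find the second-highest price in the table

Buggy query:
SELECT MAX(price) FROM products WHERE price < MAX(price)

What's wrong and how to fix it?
Bug: The inner MAX is an aggregate inside WHERE, which is not allowed

Fix: Put the inner MAX in a scalar subquery

Corrected query:
SELECT MAX(price) FROM products WHERE price < (SELECT MAX(price) FROM products)

Result:
MAX(price)
----------
1155.51   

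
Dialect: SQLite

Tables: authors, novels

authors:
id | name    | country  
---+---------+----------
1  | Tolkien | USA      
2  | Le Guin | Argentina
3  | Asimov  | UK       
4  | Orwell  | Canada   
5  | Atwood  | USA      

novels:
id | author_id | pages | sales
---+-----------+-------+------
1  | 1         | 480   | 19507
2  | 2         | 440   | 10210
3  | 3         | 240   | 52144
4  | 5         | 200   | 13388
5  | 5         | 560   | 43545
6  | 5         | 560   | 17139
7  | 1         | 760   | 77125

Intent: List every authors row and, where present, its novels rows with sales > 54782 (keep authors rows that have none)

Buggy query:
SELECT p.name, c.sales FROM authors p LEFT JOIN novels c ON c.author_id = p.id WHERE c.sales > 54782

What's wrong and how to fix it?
Bug: A WHERE condition on the right-hand table after LEFT JOIN drops unmatched parents

Fix: Move the right-table condition into the ON clause so unmatched parents are kept

Corrected query:
SELECT p.name, c.sales FROM authors p LEFT JOIN novels c ON c.author_id = p.id AND c.sales > 54782

Result:
name    | sales
--------+------
Tolkien | 77125
Le Guin | NULL 
Asimov  | NULL 
Orwell  | NULL 
Atwood  | NULL 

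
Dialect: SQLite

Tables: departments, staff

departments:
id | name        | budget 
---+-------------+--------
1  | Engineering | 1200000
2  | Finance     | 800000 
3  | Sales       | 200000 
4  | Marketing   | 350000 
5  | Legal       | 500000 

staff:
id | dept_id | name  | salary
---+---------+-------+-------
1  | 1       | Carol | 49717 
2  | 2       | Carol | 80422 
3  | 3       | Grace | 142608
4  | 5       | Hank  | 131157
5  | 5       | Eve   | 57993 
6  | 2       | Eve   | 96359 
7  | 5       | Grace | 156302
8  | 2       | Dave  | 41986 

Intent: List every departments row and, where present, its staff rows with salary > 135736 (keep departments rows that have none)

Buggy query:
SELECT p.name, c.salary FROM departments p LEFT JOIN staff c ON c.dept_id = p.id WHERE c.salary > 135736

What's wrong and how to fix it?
Bug: A WHERE condition on the right-hand table after LEFT JOIN drops unmatched parents

Fix: Put 'c.salary > 135736' in the JOIN's ON clause instead of WHERE

Corrected query:
SELECT p.name, c.salary FROM departments p LEFT JOIN staff c ON c.dept_id = p.id AND c.salary > 135736

Result:
name        | salary
------------+-------
Engineering | NULL  
Finance     | NULL  
Sales       | 142608
Marketing   | NULL  
Legal       | 156302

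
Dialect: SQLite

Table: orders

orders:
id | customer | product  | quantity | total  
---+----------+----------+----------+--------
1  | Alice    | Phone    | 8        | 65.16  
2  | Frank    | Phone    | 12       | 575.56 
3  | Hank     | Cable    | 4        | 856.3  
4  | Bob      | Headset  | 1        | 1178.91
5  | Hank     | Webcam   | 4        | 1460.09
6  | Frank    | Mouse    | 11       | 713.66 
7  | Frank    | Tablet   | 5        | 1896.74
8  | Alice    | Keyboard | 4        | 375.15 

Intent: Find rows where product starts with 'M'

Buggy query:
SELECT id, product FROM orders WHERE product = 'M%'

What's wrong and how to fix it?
Bug: Wildcards only work with LIKE; '=' treats '%' as a literal character

Fix: Use LIKE for wildcard pattern matching

Corrected query:
SELECT id, product FROM orders WHERE product LIKE 'M%'

Result:
id | product
---+--------
6  | Mouse  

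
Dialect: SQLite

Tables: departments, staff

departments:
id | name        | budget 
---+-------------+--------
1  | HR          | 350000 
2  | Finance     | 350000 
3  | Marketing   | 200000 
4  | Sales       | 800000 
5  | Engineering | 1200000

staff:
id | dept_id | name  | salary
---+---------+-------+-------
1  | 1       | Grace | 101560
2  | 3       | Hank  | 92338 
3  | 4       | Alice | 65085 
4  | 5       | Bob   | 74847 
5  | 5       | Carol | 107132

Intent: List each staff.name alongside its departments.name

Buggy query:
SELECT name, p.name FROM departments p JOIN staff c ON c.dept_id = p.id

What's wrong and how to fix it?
Bug: 'name' exists in both joined tables, so the database can't tell which one is meant

Fix: Prefix ambiguous columns with the table alias

Corrected query:
SELECT c.name, p.name FROM departments p JOIN staff c ON c.dept_id = p.id

Result:
name  | name       
------+------------
Grace | HR         
Hank  | Marketing  
Alice | Sales      
Bob   | Engineering
Carol | Engineering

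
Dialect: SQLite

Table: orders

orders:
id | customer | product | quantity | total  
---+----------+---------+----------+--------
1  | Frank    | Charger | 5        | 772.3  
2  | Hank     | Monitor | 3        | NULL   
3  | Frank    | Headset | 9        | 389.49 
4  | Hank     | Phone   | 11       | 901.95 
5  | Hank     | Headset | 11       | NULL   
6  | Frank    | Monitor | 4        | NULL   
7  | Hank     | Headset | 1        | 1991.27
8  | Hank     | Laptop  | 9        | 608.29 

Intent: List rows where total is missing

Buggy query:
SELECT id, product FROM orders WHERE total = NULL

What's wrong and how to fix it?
Bug: Comparing to NULL with '=' never matches; NULL = NULL is unknown, not true

Fix: Use IS NULL to test for NULL

Corrected query:
SELECT id, product FROM orders WHERE total IS NULL

Result:
id | product
---+--------
2  | Monitor
5  | Headset
6  | Monitor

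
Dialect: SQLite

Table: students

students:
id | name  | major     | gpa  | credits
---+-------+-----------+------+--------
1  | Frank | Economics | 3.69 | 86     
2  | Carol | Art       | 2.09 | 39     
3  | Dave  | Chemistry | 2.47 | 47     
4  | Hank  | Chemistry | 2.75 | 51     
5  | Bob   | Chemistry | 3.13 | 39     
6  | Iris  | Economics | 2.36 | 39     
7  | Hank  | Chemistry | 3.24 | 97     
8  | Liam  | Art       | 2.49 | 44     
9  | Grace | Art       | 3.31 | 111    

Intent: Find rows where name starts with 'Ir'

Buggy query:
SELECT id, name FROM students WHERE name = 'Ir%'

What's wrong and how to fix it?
Bug: '=' compares the literal string including the % character; pattern matching needs LIKE

Fix: Use LIKE for wildcard pattern matching

Corrected query:
SELECT id, name FROM students WHERE name LIKE 'Ir%'

Result:
id | name
---+-----
6  | Iris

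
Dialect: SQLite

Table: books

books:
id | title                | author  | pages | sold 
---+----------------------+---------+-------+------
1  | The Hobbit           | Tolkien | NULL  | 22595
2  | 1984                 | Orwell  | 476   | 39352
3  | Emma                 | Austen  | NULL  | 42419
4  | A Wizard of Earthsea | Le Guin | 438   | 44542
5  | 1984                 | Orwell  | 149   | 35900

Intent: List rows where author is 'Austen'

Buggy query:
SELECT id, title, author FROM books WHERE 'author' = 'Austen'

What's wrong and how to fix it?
Bug: Single quotes denote string literals in SQL; the column name is being compared as a constant string

Fix: Remove the quotes around the column name (or use double quotes for an identifier)

Corrected query:
SELECT id, title, author FROM books WHERE author = 'Austen'

Result:
id | title | author
---+-------+-------
3  | Emma  | Austen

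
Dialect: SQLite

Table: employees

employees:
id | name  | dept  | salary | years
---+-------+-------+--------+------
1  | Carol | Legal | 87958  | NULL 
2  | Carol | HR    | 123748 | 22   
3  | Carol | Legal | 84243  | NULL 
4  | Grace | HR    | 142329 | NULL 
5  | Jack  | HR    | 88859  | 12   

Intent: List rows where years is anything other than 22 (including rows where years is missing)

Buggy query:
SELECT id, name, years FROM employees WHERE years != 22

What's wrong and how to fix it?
Bug: 'years != 22' is unknown when years is NULL, so NULL rows are silently excluded

Fix: Add an explicit OR years IS NULL to include the missing-value rows

Corrected query:
SELECT id, name, years FROM employees WHERE years != 22 OR years IS NULL

Result:
id | name  | years
---+-------+------
1  | Carol | NULL 
3  | Carol | NULL 
4  | Grace | NULL 
5  | Jack  | 12   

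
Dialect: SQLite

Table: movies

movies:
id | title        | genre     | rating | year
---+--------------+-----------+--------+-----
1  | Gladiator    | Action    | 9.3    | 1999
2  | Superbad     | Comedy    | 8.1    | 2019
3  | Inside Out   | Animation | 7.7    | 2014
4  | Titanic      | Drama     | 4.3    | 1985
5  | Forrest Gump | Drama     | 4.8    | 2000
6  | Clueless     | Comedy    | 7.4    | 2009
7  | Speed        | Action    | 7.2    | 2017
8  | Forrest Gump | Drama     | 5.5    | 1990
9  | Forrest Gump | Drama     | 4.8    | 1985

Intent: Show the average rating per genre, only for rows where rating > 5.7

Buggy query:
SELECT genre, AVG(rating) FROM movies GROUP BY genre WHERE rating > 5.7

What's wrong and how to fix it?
Bug: WHERE cannot follow GROUP BY

Fix: Place WHERE between FROM and GROUP BY

Corrected query:
SELECT genre, AVG(rating) FROM movies WHERE rating > 5.7 GROUP BY genre

Result:
genre     | AVG(rating)
----------+------------
Action    | 8.25       
Animation | 7.7        
Comedy    | 7.75       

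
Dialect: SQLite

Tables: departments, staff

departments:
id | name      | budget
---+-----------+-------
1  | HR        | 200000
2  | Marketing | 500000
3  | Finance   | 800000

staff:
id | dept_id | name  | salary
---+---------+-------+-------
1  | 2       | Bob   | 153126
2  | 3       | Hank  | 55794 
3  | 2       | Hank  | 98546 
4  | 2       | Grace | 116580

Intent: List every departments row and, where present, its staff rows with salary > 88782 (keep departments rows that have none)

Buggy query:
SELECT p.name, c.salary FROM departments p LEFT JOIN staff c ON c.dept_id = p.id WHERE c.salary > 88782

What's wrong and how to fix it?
Bug: A WHERE condition on the right-hand table after LEFT JOIN drops unmatched parents

Fix: Put 'c.salary > 88782' in the JOIN's ON clause instead of WHERE

Corrected query:
SELECT p.name, c.salary FROM departments p LEFT JOIN staff c ON c.dept_id = p.id AND c.salary > 88782

Result:
name      | salary
----------+-------
HR        | NULL  
Marketing | 98546 
Marketing | 116580
Marketing | 153126
Finance   | NULL  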